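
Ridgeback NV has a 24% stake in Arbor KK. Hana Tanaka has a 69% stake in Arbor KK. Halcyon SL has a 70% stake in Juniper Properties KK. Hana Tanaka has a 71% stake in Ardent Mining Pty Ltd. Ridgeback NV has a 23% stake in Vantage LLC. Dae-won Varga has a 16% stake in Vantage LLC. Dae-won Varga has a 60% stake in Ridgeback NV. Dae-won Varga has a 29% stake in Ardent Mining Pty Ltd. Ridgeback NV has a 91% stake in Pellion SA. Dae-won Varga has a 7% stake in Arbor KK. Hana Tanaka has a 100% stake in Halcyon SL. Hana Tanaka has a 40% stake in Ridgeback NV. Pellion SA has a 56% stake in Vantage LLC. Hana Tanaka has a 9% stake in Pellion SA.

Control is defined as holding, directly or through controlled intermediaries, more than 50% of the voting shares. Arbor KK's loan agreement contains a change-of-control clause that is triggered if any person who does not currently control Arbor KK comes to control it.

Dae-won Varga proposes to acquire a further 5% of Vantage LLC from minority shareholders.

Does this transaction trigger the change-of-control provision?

The purchase changes only Dae-won's holdings, so Dae-won is the only person who could newly come to control Arbor.
Dae-won holds 60% of Ridgeback, so Dae-won controls Ridgeback.
Ridgeback holds 91% of Pellion, so Dae-won controls Pellion.
Ridgeback and Pellion and Dae-won together hold 23% + 56% + 16% = 95% of Vantage, so Dae-won controls Vantage.
In Arbor, Dae-won's side holds only 24% + 7% = 31%, not > 50%.
So before the transaction, Dae-won does not control Arbor.
After the purchase, Dae-won's direct stake in Vantage rises to 16% + 5% = 21%.
Ridgeback and Pellion and Dae-won together hold 23% + 56% + 21% = 100% of Vantage, so Dae-won controls Vantage.
After the transaction, Dae-won's side holds 24% + 7% = 31% of Arbor, not > 50%, so Dae-won still does not control Arbor.
No new person acquires control, so the clause is not triggered.

No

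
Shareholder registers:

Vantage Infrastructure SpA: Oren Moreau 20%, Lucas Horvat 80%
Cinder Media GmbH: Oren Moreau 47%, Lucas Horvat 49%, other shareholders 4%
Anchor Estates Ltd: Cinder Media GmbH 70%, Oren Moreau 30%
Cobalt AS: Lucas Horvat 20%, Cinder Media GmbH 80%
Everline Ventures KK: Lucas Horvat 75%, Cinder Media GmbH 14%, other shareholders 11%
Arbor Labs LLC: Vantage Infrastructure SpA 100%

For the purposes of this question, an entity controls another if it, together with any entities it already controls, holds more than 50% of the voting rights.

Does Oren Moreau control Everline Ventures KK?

No

Oren's largest direct stake is 47% in Cinder, which does not meet the threshold, so Oren controls no company.
Neither Oren nor any entity Oren controls holds any voting interest in Everline.
So Oren does not control Everline.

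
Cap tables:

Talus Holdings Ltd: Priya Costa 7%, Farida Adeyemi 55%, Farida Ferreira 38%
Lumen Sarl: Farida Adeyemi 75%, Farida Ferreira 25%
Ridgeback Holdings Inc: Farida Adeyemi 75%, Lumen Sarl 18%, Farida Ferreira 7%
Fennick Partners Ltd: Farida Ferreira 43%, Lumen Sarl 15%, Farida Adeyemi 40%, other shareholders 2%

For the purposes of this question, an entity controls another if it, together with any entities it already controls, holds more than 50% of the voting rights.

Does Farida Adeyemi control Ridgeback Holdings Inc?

Farida Adeyemi holds 75% of Lumen, so Farida Adeyemi controls Lumen.
Farida Adeyemi and Lumen together hold 75% + 18% = 93% of Ridgeback, so Farida Adeyemi controls Ridgeback.

Yes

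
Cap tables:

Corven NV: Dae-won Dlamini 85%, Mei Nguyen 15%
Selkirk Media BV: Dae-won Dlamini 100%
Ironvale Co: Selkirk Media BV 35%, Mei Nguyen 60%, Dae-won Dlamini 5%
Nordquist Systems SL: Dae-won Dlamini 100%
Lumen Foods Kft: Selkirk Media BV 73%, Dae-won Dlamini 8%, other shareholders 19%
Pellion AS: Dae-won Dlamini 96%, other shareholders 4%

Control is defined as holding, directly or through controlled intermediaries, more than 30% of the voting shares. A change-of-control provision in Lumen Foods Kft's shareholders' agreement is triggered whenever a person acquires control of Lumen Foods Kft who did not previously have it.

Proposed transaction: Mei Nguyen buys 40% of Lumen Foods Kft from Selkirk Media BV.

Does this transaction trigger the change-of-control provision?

The purchase adds only to Mei's holdings (Selkirk's stake shrinks), so Mei is the only person who could newly come to control Lumen.
Mei holds 60% of Ironvale, so Mei controls Ironvale.
Neither Mei nor any entity Mei controls holds any voting interest in Lumen.
So before the transaction, Mei does not control Lumen.
After the purchase, Mei holds 40% of Lumen directly, and Selkirk's stake falls to 33%.
Mei holds 40% of Lumen, so Mei controls Lumen.
Mei did not control Lumen before and does after, so the clause is triggered.

Yes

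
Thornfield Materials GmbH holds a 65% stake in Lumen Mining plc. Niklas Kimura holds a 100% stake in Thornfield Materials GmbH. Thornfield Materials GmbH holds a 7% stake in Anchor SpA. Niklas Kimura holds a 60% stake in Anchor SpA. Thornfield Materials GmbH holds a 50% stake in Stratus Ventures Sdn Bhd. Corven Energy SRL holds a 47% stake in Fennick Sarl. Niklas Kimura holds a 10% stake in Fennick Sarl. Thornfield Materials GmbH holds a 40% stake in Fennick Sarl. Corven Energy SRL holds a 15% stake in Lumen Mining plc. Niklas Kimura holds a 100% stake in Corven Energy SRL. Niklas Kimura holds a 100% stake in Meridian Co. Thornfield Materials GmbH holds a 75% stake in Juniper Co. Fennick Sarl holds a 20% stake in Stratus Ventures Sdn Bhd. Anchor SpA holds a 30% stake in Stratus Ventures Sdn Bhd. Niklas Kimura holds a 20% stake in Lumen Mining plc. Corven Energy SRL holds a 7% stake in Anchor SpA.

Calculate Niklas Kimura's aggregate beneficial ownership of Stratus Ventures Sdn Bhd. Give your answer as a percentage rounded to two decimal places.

91.60%

Niklas reaches Stratus along 7 paths.
Via Corven → Fennick: 100% × 47% × 20% = 9.4%.
Via Fennick: 10% × 20% = 2%.
Via Thornfield → Fennick: 100% × 40% × 20% = 8%.
Via Thornfield: 100% × 50% = 50%.
Via Thornfield → Anchor: 100% × 7% × 30% = 2.1%.
Via Anchor: 60% × 30% = 18%.
Via Corven → Anchor: 100% × 7% × 30% = 2.1%.
Total: 9.4% + 2% + 8% + 50% + 2.1% + 18% + 2.1% = 91.6%.
Rounded: 91.60%.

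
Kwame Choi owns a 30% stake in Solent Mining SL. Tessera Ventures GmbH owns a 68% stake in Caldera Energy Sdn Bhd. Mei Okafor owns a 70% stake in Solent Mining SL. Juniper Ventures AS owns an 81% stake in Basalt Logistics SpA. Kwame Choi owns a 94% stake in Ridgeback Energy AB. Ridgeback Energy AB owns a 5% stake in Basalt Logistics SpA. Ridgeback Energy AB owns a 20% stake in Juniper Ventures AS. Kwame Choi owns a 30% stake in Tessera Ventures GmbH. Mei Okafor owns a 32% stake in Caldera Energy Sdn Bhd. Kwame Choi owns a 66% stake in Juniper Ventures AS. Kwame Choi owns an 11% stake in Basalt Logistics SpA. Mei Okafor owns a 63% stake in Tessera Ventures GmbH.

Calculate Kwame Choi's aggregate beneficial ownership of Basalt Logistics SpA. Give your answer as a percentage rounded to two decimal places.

84.39%

Kwame reaches Basalt along 4 paths.
Direct stake: 11% = 11%.
Via Juniper: 66% × 81% = 53.46%.
Via Ridgeback → Juniper: 94% × 20% × 81% = 15.228%.
Via Ridgeback: 94% × 5% = 4.7%.
Total: 11% + 53.46% + 15.228% + 4.7% = 84.388%.
Rounded: 84.39%.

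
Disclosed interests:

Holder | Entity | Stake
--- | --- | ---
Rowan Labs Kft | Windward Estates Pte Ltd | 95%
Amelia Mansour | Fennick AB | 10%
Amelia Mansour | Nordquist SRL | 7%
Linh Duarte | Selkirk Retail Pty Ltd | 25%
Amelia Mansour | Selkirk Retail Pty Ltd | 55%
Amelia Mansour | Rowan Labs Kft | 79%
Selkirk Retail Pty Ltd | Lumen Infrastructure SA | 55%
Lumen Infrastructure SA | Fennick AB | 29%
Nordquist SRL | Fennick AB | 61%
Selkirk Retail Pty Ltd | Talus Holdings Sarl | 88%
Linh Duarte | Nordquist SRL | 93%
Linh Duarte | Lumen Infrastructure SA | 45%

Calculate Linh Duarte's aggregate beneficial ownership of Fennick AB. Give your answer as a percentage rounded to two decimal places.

Linh reaches Fennick along 3 paths.
Via Nordquist: 93% × 61% = 56.73%.
Via Lumen: 45% × 29% = 13.05%.
Via Selkirk → Lumen: 25% × 55% × 29% = 3.9875%.
Total: 56.73% + 13.05% + 3.9875% = 73.7675%.
Rounded: 73.77%.

73.77%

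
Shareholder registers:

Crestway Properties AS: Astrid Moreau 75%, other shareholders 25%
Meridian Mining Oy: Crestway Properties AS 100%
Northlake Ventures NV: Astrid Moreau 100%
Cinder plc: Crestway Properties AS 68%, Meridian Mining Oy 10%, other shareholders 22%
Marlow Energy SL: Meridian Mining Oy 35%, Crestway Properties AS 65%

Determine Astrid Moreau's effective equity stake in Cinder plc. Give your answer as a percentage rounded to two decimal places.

58.50%

Astrid reaches Cinder along 2 paths.
Via Crestway: 75% × 68% = 51%.
Via Crestway → Meridian: 75% × 100% × 10% = 7.5%.
Total: 51% + 7.5% = 58.5%.
Rounded: 58.50%.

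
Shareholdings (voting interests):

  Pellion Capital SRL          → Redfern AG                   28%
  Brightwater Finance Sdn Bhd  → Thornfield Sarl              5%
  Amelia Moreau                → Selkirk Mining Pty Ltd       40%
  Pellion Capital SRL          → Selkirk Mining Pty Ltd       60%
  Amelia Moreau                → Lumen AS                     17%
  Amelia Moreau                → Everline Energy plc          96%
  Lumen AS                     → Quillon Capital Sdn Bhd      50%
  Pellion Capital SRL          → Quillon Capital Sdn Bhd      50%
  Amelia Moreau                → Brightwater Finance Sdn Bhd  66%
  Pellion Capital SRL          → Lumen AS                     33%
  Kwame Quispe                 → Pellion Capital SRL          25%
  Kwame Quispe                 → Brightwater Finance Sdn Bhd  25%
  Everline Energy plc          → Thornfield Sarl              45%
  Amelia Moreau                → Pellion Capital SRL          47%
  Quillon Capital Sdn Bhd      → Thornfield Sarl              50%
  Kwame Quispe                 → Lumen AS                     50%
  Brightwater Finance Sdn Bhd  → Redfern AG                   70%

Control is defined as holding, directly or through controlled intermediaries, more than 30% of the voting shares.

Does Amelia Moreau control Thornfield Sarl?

Yes

Amelia holds 66% of Brightwater, so Amelia controls Brightwater.
Amelia holds 96% of Everline, so Amelia controls Everline.
Amelia holds 47% of Pellion, so Amelia controls Pellion.
Pellion and Amelia together hold 33% + 17% = 50% of Lumen, so Amelia controls Lumen.
Pellion and Lumen together hold 50% + 50% = 100% of Quillon, so Amelia controls Quillon.
Everline and Brightwater and Quillon together hold 45% + 5% + 50% = 100% of Thornfield, so Amelia controls Thornfield.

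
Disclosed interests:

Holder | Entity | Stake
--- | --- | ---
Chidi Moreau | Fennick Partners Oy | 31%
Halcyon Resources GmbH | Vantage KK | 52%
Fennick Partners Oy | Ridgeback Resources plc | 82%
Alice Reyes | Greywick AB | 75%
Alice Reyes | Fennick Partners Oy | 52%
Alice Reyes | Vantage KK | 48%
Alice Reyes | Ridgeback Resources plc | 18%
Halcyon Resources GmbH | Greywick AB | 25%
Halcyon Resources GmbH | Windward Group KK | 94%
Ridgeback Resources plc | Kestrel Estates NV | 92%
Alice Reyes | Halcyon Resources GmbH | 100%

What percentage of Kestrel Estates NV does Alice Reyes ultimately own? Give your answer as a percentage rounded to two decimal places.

Alice reaches Kestrel along 2 paths.
Via Fennick → Ridgeback: 52% × 82% × 92% = 39.2288%.
Via Ridgeback: 18% × 92% = 16.56%.
Total: 39.2288% + 16.56% = 55.7888%.
Rounded: 55.79%.

55.79%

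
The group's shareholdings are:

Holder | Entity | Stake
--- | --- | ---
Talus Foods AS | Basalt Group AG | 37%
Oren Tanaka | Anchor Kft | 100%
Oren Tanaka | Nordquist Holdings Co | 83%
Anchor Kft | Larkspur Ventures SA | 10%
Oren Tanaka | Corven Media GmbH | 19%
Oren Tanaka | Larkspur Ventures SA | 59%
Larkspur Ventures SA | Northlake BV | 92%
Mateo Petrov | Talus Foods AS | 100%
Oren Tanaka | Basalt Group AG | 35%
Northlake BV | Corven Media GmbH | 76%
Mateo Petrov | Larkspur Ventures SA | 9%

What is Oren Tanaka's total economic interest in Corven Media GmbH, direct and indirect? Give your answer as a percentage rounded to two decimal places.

67.24%

Oren reaches Corven along 3 paths.
Direct stake: 19% = 19%.
Via Anchor → Larkspur → Northlake: 100% × 10% × 92% × 76% = 6.992%.
Via Larkspur → Northlake: 59% × 92% × 76% = 41.2528%.
Total: 19% + 6.992% + 41.2528% = 67.2448%.
Rounded: 67.24%.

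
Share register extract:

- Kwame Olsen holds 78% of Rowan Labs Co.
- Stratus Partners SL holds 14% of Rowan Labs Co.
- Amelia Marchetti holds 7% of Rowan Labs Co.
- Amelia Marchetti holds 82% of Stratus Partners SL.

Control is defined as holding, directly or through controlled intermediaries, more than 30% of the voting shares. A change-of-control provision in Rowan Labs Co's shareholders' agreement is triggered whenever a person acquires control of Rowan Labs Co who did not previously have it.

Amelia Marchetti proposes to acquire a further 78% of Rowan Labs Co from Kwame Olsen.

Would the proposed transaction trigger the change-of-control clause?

The purchase adds only to Amelia's holdings (Kwame's stake shrinks), so Amelia is the only person who could newly come to control Rowan.
Amelia holds 82% of Stratus, so Amelia controls Stratus.
In Rowan, Amelia's side holds only 14% + 7% = 21%, not > 30%.
So before the transaction, Amelia does not control Rowan.
After the purchase, Amelia's direct stake in Rowan rises to 7% + 78% = 85%, and Kwame's stake falls to 0%.
Stratus and Amelia together hold 14% + 85% = 99% of Rowan, so Amelia controls Rowan.
Amelia did not control Rowan before and does after, so the clause is triggered.

Yes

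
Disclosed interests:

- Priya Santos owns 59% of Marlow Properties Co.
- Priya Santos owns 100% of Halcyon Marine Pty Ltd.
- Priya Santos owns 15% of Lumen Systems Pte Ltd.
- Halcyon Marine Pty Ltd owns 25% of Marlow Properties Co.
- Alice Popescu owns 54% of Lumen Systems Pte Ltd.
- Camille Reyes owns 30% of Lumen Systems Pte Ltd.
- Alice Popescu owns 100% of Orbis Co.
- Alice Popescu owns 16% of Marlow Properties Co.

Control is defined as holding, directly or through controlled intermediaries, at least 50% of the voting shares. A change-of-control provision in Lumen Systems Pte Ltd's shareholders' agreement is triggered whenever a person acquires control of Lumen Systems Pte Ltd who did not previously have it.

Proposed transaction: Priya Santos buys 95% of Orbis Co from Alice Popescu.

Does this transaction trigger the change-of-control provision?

No

The purchase adds only to Priya's holdings (Alice's stake shrinks), so Priya is the only person who could newly come to control Lumen.
Priya holds 100% of Halcyon, so Priya controls Halcyon.
Halcyon and Priya together hold 25% + 59% = 84% of Marlow, so Priya controls Marlow.
In Lumen, Priya's side holds only 15%, not ≥ 50%.
So before the transaction, Priya does not control Lumen.
After the purchase, Priya holds 95% of Orbis directly, and Alice's stake falls to 5%.
Priya holds 95% of Orbis, so Priya controls Orbis.
After the transaction, Priya's side holds 15% of Lumen, not ≥ 50%, so Priya still does not control Lumen.
No new person acquires control, so the clause is not triggered.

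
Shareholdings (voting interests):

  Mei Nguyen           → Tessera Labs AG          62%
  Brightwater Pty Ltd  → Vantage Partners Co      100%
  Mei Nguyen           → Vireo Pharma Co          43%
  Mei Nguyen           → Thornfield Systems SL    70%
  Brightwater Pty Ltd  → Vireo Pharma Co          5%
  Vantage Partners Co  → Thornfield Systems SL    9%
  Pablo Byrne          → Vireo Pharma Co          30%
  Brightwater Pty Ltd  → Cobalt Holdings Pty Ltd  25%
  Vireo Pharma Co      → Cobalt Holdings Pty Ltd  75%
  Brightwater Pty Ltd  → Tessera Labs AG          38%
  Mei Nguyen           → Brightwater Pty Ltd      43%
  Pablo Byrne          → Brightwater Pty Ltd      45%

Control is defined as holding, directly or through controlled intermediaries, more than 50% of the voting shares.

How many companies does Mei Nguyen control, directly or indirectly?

Mei holds 70% of Thornfield, so Mei controls Thornfield.
Mei holds 62% of Tessera, so Mei controls Tessera.
No other company's threshold is met.
Mei controls 2 companies.

2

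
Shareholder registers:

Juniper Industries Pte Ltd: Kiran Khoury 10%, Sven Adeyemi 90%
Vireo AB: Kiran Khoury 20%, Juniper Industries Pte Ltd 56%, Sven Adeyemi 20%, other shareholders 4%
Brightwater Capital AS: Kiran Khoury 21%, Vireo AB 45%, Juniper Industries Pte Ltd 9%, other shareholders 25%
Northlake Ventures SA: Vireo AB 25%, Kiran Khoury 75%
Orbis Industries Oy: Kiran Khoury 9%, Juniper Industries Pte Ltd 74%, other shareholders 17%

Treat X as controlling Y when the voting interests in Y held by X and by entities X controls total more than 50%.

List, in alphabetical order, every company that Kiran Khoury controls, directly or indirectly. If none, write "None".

Northlake Ventures SA

Kiran holds 75% of Northlake, so Kiran controls Northlake.
No other company's threshold is met.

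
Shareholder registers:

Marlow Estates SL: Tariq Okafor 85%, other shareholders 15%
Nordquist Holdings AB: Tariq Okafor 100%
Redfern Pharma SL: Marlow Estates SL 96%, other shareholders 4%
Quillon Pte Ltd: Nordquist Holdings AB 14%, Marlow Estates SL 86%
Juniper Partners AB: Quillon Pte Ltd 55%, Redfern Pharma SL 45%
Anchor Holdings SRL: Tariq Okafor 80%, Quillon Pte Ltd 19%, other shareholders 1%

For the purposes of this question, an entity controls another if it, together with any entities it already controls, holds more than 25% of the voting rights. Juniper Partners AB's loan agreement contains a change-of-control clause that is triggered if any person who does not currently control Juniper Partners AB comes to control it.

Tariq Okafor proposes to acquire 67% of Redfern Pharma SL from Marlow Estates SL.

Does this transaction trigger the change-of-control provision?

No

The purchase adds only to Tariq's holdings (Marlow's stake shrinks), so Tariq is the only person who could newly come to control Juniper.
Tariq holds 100% of Nordquist, so Tariq controls Nordquist.
Tariq holds 85% of Marlow, so Tariq controls Marlow.
Nordquist and Marlow together hold 14% + 86% = 100% of Quillon, so Tariq controls Quillon.
Marlow holds 96% of Redfern, so Tariq controls Redfern.
Quillon and Redfern together hold 55% + 45% = 100% of Juniper, so Tariq controls Juniper.
So Tariq already controls Juniper before the transaction.
After the purchase, Tariq holds 67% of Redfern directly, and Marlow's stake falls to 29%.
Tariq controlled Juniper already, so this is not a new person acquiring control; every other person's position is unchanged or reduced.
No new person acquires control, so the clause is not triggered.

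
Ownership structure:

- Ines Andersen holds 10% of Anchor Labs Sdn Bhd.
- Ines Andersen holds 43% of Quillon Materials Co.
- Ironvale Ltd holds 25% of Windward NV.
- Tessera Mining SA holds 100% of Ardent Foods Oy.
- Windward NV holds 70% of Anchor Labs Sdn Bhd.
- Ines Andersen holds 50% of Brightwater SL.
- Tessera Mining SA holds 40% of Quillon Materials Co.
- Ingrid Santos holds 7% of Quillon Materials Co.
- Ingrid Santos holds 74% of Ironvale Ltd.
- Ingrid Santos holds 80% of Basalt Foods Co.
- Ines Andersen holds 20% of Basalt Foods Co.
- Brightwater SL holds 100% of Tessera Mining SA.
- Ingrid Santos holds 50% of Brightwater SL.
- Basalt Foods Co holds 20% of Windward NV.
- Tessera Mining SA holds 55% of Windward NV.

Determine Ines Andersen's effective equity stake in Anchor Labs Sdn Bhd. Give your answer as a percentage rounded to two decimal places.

Ines reaches Anchor along 3 paths.
Direct stake: 10% = 10%.
Via Brightwater → Tessera → Windward: 50% × 100% × 55% × 70% = 19.25%.
Via Basalt → Windward: 20% × 20% × 70% = 2.8%.
Total: 10% + 19.25% + 2.8% = 32.05%.

32.05%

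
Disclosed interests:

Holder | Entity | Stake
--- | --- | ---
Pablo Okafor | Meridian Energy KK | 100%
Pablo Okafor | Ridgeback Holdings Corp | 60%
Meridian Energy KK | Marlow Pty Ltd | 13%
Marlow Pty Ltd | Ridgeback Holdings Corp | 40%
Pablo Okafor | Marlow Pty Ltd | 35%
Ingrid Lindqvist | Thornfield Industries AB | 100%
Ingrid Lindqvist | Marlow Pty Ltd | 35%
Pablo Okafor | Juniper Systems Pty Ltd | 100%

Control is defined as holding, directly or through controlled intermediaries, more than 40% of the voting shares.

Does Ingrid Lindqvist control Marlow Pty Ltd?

No

Ingrid holds 100% of Thornfield, so Ingrid controls Thornfield.
In Marlow, Ingrid's side holds only 35%, not > 40%.
So Ingrid does not control Marlow.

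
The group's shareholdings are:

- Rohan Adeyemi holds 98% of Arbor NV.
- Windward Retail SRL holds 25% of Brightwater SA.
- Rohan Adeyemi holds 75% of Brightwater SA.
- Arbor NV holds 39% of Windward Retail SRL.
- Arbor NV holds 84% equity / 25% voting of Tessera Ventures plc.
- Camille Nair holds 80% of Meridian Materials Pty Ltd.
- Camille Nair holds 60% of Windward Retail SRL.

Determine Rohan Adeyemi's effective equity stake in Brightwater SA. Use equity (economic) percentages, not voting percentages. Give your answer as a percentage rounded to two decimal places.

84.56%

Rohan reaches Brightwater along 2 paths.
Direct stake: 75% = 75%.
Via Arbor → Windward: 98% × 39% × 25% = 9.555%.
Total: 75% + 9.555% = 84.555%.
Rounded: 84.56%.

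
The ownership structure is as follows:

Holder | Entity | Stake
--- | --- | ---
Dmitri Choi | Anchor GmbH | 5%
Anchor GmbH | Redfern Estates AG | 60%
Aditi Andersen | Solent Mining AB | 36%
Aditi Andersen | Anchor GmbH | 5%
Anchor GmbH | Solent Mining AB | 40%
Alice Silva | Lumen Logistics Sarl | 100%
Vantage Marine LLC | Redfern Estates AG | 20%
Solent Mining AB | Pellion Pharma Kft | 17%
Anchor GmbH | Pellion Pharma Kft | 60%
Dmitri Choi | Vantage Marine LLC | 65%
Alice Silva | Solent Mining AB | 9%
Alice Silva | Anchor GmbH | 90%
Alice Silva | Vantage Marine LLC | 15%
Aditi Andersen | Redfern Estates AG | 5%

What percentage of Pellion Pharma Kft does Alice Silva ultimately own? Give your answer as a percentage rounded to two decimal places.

61.65%

Alice reaches Pellion along 3 paths.
Via Anchor → Solent: 90% × 40% × 17% = 6.12%.
Via Solent: 9% × 17% = 1.53%.
Via Anchor: 90% × 60% = 54%.
Total: 6.12% + 1.53% + 54% = 61.65%.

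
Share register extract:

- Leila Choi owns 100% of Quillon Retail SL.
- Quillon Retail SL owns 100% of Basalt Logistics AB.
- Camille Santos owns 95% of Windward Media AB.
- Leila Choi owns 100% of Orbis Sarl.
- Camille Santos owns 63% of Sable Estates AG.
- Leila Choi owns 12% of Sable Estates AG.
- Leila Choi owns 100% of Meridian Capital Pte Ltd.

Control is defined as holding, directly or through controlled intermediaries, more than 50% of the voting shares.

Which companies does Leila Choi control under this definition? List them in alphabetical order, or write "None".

Leila holds 100% of Quillon, so Leila controls Quillon.
Leila holds 100% of Meridian, so Leila controls Meridian.
Quillon holds 100% of Basalt, so Leila controls Basalt.
Leila holds 100% of Orbis, so Leila controls Orbis.
No other company's threshold is met.

Basalt Logistics AB, Meridian Capital Pte Ltd, Orbis Sarl, Quillon Retail SL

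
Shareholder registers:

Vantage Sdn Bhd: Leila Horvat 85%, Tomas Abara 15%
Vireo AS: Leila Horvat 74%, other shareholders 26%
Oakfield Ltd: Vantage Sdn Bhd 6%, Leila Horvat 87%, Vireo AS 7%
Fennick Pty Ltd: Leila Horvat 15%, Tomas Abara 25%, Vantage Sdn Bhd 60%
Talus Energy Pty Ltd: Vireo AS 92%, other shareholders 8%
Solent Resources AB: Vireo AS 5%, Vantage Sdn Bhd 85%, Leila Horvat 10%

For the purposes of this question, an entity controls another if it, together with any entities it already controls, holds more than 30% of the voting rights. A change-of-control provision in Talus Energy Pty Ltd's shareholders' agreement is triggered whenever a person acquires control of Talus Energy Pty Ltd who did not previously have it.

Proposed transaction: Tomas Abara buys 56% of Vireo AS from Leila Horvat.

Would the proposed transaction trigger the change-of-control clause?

Yes

The purchase adds only to Tomas's holdings (Leila's stake shrinks), so Tomas is the only person who could newly come to control Talus.
Tomas's largest direct stake is 25% in Fennick, which does not meet the threshold, so Tomas controls no company.
Neither Tomas nor any entity Tomas controls holds any voting interest in Talus.
So before the transaction, Tomas does not control Talus.
After the purchase, Tomas holds 56% of Vireo directly, and Leila's stake falls to 18%.
Tomas holds 56% of Vireo, so Tomas controls Vireo.
Vireo holds 92% of Talus, so Tomas controls Talus.
Tomas did not control Talus before and does after, so the clause is triggered.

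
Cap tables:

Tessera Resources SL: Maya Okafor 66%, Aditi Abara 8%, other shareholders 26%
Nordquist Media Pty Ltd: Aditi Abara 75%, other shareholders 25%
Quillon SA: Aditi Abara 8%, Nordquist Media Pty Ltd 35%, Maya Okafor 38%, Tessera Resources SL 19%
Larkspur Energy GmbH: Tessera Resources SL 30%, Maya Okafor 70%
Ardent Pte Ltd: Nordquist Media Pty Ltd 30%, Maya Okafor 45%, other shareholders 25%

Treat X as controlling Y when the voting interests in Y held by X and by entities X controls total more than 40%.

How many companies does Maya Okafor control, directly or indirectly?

Maya holds 66% of Tessera, so Maya controls Tessera.
Maya and Tessera together hold 38% + 19% = 57% of Quillon, so Maya controls Quillon.
Tessera and Maya together hold 30% + 70% = 100% of Larkspur, so Maya controls Larkspur.
Maya holds 45% of Ardent, so Maya controls Ardent.
No other company's threshold is met.
Maya controls 4 companies.

4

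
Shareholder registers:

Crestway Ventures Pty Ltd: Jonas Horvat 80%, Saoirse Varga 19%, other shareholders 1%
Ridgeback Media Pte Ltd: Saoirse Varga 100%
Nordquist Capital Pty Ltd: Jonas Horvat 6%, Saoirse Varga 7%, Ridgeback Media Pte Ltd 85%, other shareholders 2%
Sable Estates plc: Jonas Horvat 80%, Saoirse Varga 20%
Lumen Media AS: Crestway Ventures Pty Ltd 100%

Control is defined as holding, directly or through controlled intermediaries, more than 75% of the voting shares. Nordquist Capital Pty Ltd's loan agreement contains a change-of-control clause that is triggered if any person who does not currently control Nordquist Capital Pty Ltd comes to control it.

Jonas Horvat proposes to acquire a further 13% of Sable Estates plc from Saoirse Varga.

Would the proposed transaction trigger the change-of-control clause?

No

The purchase adds only to Jonas's holdings (Saoirse's stake shrinks), so Jonas is the only person who could newly come to control Nordquist.
Jonas holds 80% of Crestway, so Jonas controls Crestway.
Jonas holds 80% of Sable, so Jonas controls Sable.
Crestway holds 100% of Lumen, so Jonas controls Lumen.
In Nordquist, Jonas's side holds only 6%, not > 75%.
So before the transaction, Jonas does not control Nordquist.
After the purchase, Jonas's direct stake in Sable rises to 80% + 13% = 93%, and Saoirse's stake falls to 7%.
Jonas holds 93% of Sable, so Jonas controls Sable.
After the transaction, Jonas's side holds 6% of Nordquist, not > 75%, so Jonas still does not control Nordquist.
No new person acquires control, so the clause is not triggered.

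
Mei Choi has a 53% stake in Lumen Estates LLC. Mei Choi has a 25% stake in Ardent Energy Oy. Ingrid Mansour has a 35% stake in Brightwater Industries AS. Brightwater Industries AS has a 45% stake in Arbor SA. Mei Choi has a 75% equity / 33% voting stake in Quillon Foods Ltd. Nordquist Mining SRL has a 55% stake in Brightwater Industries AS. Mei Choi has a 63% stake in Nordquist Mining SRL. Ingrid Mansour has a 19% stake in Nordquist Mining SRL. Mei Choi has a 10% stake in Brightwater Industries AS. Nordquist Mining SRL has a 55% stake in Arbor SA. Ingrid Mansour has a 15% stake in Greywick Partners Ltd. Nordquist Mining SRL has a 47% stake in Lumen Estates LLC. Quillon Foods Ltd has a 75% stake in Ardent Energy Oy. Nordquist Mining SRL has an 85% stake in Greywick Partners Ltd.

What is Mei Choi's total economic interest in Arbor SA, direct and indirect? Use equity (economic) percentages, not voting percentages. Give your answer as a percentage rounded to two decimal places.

Mei reaches Arbor along 3 paths.
Via Nordquist: 63% × 55% = 34.65%.
Via Brightwater: 10% × 45% = 4.5%.
Via Nordquist → Brightwater: 63% × 55% × 45% = 15.5925%.
Total: 34.65% + 4.5% + 15.5925% = 54.7425%.
Rounded: 54.74%.

54.74%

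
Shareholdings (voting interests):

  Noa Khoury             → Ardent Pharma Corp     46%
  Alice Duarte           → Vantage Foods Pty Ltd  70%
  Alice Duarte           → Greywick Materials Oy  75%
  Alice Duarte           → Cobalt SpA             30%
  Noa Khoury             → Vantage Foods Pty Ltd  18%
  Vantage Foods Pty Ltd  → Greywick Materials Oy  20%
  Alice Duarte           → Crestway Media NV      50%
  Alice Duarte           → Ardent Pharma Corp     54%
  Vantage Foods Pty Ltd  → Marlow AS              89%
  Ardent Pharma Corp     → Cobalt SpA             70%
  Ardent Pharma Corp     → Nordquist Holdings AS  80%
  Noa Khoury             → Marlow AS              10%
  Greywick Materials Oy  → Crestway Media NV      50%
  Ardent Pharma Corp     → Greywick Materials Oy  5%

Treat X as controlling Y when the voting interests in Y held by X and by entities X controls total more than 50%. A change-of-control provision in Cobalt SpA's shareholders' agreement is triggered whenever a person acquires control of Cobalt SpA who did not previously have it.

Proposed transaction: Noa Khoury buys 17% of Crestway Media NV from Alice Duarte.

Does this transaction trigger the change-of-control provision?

The purchase adds only to Noa's holdings (Alice's stake shrinks), so Noa is the only person who could newly come to control Cobalt.
Noa's largest direct stake is 46% in Ardent, which does not meet the threshold, so Noa controls no company.
Neither Noa nor any entity Noa controls holds any voting interest in Cobalt.
So before the transaction, Noa does not control Cobalt.
After the purchase, Noa holds 17% of Crestway directly, and Alice's stake falls to 33%.
Noa's side now holds 17% of Crestway, not > 50%, so Noa still does not control Crestway.
After the transaction, neither Noa nor any entity Noa controls holds a voting interest in Cobalt, so Noa still does not control it.
No new person acquires control, so the clause is not triggered.

No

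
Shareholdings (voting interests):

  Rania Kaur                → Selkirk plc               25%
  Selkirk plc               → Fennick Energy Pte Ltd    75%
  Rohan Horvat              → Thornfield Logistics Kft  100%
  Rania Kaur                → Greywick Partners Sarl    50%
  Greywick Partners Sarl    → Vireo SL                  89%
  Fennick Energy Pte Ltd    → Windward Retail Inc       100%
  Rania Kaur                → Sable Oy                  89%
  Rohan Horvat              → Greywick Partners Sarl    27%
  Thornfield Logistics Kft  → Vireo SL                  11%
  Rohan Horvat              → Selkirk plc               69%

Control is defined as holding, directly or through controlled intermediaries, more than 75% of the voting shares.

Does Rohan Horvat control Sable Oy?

Rohan holds 100% of Thornfield, so Rohan controls Thornfield.
Neither Rohan nor any entity Rohan controls holds any voting interest in Sable.
So Rohan does not control Sable.

No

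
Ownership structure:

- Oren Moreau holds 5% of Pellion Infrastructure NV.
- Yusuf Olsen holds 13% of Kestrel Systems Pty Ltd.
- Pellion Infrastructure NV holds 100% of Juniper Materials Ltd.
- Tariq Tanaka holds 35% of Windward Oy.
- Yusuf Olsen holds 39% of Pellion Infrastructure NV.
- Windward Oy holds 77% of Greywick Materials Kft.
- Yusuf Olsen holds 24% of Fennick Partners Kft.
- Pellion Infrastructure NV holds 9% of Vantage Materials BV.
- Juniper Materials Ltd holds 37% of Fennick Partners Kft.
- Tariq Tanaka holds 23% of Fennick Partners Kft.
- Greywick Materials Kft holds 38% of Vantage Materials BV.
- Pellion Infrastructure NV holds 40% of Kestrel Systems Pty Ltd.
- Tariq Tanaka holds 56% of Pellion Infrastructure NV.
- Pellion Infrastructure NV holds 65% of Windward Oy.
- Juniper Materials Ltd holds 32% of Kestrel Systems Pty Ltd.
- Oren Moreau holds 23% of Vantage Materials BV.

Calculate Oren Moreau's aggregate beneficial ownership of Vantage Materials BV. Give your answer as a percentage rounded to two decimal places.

24.40%

Oren reaches Vantage along 3 paths.
Via Pellion: 5% × 9% = 0.45%.
Direct stake: 23% = 23%.
Via Pellion → Windward → Greywick: 5% × 65% × 77% × 38% = 0.95095%.
Total: 0.45% + 23% + 0.95095% = 24.40095%.
Rounded: 24.40%.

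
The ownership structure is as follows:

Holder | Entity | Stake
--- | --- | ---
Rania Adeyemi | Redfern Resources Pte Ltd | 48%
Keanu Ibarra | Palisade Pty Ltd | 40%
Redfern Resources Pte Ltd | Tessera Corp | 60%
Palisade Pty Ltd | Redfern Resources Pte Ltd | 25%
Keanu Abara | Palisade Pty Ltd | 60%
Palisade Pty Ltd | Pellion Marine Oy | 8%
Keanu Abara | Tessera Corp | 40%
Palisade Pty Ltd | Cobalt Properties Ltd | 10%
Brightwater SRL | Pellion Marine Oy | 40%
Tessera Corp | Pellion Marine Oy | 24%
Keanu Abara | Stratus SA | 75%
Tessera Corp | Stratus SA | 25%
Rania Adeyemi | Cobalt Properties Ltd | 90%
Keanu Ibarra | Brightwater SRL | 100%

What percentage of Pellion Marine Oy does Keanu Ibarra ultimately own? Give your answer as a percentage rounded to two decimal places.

Keanu Ibarra reaches Pellion along 3 paths.
Via Palisade: 40% × 8% = 3.2%.
Via Brightwater: 100% × 40% = 40%.
Via Palisade → Redfern → Tessera: 40% × 25% × 60% × 24% = 1.44%.
Total: 3.2% + 40% + 1.44% = 44.64%.

44.64%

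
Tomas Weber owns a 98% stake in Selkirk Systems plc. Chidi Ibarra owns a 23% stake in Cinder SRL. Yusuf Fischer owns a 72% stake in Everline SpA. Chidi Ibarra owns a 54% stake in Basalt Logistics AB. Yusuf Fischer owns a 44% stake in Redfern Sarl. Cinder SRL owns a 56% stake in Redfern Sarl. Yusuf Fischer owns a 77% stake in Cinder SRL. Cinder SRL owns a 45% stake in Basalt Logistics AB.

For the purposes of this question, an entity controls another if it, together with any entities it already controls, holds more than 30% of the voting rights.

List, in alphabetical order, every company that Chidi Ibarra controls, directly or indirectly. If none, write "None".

Chidi holds 54% of Basalt, so Chidi controls Basalt.
No other company's threshold is met.

Basalt Logistics AB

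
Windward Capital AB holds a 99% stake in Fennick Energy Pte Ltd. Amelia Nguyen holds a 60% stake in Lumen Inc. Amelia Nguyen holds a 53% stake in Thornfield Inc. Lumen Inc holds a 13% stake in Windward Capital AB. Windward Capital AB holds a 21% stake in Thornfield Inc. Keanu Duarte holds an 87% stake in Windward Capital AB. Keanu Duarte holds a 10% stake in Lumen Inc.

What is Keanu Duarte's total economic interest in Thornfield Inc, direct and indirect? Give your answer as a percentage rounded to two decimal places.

18.54%

Keanu reaches Thornfield along 2 paths.
Via Lumen → Windward: 10% × 13% × 21% = 0.273%.
Via Windward: 87% × 21% = 18.27%.
Total: 0.273% + 18.27% = 18.543%.
Rounded: 18.54%.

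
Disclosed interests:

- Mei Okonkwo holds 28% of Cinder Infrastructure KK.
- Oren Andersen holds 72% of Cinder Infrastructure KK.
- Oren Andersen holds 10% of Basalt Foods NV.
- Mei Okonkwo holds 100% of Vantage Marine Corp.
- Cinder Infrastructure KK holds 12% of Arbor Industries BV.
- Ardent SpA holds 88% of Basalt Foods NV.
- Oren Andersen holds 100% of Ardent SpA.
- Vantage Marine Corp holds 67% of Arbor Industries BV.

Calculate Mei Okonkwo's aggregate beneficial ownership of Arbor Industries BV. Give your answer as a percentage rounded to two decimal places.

70.36%

Mei reaches Arbor along 2 paths.
Via Vantage: 100% × 67% = 67%.
Via Cinder: 28% × 12% = 3.36%.
Total: 67% + 3.36% = 70.36%.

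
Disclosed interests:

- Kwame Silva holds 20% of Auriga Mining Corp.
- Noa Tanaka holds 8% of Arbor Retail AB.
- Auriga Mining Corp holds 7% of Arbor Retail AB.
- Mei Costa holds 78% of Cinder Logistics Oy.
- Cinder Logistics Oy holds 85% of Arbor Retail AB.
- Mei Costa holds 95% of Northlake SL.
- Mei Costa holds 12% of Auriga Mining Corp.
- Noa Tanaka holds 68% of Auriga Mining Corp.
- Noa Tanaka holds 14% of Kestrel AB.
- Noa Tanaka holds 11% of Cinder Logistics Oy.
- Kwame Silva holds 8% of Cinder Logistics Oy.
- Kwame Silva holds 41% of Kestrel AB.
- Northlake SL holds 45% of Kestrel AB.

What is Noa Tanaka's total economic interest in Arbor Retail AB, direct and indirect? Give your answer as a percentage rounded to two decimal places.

22.11%

Noa reaches Arbor along 3 paths.
Direct stake: 8% = 8%.
Via Cinder: 11% × 85% = 9.35%.
Via Auriga: 68% × 7% = 4.76%.
Total: 8% + 9.35% + 4.76% = 22.11%.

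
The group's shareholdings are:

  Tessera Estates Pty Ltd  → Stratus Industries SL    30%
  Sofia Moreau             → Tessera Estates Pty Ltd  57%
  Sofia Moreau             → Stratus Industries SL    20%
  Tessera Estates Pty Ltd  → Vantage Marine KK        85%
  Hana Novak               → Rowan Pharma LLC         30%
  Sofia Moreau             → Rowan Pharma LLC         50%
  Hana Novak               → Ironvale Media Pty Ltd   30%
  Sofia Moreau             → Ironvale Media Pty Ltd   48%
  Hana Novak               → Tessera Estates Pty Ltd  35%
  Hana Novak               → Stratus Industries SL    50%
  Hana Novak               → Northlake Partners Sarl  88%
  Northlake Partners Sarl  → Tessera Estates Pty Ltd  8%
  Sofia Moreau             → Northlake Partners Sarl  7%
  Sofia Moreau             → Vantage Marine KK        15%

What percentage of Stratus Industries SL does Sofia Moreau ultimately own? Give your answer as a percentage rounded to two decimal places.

Sofia reaches Stratus along 3 paths.
Direct stake: 20% = 20%.
Via Tessera: 57% × 30% = 17.1%.
Via Northlake → Tessera: 7% × 8% × 30% = 0.168%.
Total: 20% + 17.1% + 0.168% = 37.268%.
Rounded: 37.27%.

37.27%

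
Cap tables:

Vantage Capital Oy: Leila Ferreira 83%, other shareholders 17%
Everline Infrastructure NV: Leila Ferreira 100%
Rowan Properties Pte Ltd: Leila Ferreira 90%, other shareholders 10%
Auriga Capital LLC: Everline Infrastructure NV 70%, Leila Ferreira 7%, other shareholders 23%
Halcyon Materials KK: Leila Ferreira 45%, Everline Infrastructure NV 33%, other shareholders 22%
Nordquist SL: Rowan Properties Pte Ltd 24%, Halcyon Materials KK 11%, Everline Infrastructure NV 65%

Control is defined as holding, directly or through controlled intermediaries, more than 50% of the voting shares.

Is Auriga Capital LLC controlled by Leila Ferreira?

Yes

Leila holds 100% of Everline, so Leila controls Everline.
Everline and Leila together hold 70% + 7% = 77% of Auriga, so Leila controls Auriga.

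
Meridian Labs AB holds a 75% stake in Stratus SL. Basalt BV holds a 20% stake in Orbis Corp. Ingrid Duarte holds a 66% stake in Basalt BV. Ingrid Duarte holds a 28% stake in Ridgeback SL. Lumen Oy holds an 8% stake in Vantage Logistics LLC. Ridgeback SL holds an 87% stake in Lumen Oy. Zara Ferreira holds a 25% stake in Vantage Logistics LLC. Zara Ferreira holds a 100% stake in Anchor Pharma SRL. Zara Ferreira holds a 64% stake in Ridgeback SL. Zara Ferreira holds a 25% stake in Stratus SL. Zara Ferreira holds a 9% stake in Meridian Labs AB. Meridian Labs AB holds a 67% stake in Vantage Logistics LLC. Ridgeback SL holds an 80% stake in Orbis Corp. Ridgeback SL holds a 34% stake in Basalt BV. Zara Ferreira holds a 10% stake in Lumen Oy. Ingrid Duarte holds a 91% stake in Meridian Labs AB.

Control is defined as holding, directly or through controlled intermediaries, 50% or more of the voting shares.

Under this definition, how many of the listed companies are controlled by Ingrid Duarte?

4

Ingrid holds 91% of Meridian, so Ingrid controls Meridian.
Ingrid holds 66% of Basalt, so Ingrid controls Basalt.
Meridian holds 67% of Vantage, so Ingrid controls Vantage.
Meridian holds 75% of Stratus, so Ingrid controls Stratus.
No other company's threshold is met.
Ingrid controls 4 companies.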